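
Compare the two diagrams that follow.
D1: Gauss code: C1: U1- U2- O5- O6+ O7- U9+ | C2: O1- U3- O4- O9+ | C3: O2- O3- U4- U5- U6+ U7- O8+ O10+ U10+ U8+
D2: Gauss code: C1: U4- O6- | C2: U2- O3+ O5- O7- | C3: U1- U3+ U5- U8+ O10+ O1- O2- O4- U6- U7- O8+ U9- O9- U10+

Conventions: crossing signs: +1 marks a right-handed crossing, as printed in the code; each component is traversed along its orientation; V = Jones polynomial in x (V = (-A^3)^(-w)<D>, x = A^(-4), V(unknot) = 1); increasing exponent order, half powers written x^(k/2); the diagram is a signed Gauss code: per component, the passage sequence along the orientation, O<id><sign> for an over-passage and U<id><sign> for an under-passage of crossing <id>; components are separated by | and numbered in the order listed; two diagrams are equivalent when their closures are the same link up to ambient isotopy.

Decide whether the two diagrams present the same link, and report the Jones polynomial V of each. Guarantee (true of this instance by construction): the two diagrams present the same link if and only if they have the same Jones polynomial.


same link: yes
V(D1) = x^-5 + 2x^-3 + x^-1  [10 crossings, <D> = A^-2 + 2A^6 + A^14, w = -2]
V(D2) = x^-5 + 2x^-3 + x^-1  (w -4, c 10, <D> = A^-8 + 2 + A^8)
note: one V(x) for all 2 diagrams — one class (guaranteed)


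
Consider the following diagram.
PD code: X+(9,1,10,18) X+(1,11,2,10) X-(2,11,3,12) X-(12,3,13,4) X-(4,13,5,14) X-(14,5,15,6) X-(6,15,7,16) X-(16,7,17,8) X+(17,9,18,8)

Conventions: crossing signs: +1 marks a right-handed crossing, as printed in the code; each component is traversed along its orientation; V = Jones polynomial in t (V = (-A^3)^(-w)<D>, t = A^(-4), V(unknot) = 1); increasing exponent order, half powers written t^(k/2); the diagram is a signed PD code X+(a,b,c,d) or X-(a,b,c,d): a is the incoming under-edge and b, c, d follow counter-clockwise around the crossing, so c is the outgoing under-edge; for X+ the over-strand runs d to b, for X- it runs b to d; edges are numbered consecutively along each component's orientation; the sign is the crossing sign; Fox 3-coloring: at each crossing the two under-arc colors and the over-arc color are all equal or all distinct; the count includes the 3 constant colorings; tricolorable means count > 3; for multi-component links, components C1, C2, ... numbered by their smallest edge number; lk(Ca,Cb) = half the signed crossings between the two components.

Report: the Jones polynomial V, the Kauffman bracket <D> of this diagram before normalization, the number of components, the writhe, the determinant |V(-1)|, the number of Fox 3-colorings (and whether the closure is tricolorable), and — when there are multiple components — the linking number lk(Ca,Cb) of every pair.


V(t) = -t^-4 + t^-3 + t^-1
bracket: -A^-5 - A^3 + A^7, w = -3
1 component, writhe -3, over 9 crossings
det 3, colorings 9 of 3^9 — tricolorable
observation: V spans 3 powers of t: at least 3 crossings in any diagram


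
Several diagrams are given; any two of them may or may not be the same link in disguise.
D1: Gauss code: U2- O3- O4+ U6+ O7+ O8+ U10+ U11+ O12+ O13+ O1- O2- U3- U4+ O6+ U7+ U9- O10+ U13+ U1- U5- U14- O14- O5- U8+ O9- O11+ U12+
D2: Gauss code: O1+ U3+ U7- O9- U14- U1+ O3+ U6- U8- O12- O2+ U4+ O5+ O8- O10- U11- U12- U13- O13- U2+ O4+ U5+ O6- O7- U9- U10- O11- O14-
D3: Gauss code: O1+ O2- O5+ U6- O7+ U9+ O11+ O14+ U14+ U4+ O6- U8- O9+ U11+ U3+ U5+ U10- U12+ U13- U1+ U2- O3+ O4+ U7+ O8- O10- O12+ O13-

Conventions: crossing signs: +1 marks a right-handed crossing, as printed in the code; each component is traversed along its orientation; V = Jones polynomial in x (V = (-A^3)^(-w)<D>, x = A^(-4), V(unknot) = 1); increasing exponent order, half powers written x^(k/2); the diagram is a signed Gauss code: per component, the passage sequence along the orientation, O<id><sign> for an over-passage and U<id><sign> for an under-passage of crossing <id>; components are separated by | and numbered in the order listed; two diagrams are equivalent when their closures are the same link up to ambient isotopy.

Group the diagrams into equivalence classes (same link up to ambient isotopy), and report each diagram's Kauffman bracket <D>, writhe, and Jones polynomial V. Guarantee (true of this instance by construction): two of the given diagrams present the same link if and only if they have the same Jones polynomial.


classes: {D1} | {D2} | {D3}
V(D1) = x - x^2 + 2x^3 - x^4 + x^5 - x^6  [14 crossings, <D> = -A^-18 + A^-14 - A^-10 + 2A^-6 - A^-2 + A^2, w = +2]
D2 (bracket A^-8 + 1 - A^4; 14 crossings at w = -4): V = -x^-4 + x^-3 + x^-1
D3 (bracket A^-8 - 2A^-4 + 2 - 2A^4 + 2A^8 - A^12 + A^16; 14 crossings at w = +4): V = x^-1 - 1 + 2x - 2x^2 + 2x^3 - 2x^4 + x^5
note: 3 classes among 3 diagrams; unequal V(x) rules out equality


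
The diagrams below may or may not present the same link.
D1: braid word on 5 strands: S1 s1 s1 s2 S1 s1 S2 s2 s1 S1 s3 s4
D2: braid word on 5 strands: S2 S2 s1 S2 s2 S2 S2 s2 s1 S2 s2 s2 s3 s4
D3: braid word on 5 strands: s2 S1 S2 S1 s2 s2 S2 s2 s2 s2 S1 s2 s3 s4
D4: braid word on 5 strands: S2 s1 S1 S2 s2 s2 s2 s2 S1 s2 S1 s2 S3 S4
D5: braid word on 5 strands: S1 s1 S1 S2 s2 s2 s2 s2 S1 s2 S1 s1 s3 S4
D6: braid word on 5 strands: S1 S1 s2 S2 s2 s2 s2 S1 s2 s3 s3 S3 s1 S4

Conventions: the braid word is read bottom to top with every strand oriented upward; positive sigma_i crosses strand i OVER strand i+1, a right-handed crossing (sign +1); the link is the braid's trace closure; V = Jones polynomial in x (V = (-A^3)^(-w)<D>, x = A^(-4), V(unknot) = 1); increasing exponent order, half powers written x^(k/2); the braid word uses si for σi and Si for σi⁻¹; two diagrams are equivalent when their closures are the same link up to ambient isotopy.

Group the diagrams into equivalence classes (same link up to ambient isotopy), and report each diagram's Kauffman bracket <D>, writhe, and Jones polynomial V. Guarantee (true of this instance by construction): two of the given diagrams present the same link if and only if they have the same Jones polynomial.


classes: {D1} | {D2} | {D3, D4, D5, D6}
V(D1) = 1  [12 crossings, <D> = A^12, w = +4]
V(D2) = x^-2 - x^-1 + 1 - x + x^2  [14 crossings, <D> = A^-2 - A^2 + A^6 - A^10 + A^14, w = +2]
V(D3) = x^-1 - 1 + 2x - 2x^2 + 2x^3 - 2x^4 + x^5  (w +4, c 14, <D> = A^-8 - 2A^-4 + 2 - 2A^4 + 2A^8 - A^12 + A^16)
V(D4) = x^-1 - 1 + 2x - 2x^2 + 2x^3 - 2x^4 + x^5  (w 0, c 14, <D> = A^-20 - 2A^-16 + 2A^-12 - 2A^-8 + 2A^-4 - 1 + A^4)
V(D5) = x^-1 - 1 + 2x - 2x^2 + 2x^3 - 2x^4 + x^5  (w +2, c 14, <D> = A^-14 - 2A^-10 + 2A^-6 - 2A^-2 + 2A^2 - A^6 + A^10)
V(D6) = x^-1 - 1 + 2x - 2x^2 + 2x^3 - 2x^4 + x^5  [14 crossings, <D> = A^-14 - 2A^-10 + 2A^-6 - 2A^-2 + 2A^2 - A^6 + A^10, w = +2]
note: 3 values of V(x) split the 6 diagrams


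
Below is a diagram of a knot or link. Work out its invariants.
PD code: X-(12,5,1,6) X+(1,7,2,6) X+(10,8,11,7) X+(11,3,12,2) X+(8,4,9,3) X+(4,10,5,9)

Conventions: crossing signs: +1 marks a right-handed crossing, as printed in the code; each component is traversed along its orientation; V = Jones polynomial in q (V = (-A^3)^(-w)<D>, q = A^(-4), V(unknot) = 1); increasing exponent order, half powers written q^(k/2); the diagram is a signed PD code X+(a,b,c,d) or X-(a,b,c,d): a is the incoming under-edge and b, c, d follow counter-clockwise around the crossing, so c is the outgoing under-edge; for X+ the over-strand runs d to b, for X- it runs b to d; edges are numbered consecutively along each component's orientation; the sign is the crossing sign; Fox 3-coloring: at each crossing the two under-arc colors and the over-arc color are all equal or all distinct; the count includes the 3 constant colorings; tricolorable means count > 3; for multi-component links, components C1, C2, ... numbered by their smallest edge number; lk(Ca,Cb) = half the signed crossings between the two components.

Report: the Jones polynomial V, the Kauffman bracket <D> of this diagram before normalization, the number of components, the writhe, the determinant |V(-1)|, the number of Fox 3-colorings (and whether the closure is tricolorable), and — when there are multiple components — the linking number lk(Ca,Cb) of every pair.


V(q) = q + q^3 - q^4
bracket: -A^-4 + 1 + A^8, w = +4
1 component, writhe +4, over 6 crossings
det 3, colorings 9 of 3^6 — tricolorable
observation: w = +4 shifts under R1 moves; the (-A^3)^(-4) factor cancels that in V


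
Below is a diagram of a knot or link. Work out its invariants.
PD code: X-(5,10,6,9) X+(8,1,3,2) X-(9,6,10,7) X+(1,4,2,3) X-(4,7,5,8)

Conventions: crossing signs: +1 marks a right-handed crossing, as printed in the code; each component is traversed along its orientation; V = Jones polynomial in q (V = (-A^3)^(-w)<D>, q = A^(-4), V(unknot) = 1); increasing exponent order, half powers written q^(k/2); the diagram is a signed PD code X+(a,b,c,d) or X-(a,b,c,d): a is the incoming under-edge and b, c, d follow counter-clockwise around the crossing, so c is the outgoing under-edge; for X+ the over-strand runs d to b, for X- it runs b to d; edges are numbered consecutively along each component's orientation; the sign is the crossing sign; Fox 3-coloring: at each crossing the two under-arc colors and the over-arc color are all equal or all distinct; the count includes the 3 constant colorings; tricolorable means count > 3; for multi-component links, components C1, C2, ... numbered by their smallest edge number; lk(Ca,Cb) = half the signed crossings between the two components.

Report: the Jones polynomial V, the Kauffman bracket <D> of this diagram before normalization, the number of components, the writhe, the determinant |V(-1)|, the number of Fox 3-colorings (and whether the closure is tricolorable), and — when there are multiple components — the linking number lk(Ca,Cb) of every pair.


V = q^-2 + 2 + q^2
<D> = -A^-11 - 2A^-3 - A^5 (w = -1)
3 components over 5 crossings, w = -1
lk(C1,C2): +1
lk(C1,C3) = 0
linking number lk(C2,C3) = -1
3 Fox colorings among 3^5, |V(-1)| = 4: not tricolorable
why: V is palindromic (span 4, det 4): q -> 1/q fixes it; necessary, not sufficient, for amphichirality


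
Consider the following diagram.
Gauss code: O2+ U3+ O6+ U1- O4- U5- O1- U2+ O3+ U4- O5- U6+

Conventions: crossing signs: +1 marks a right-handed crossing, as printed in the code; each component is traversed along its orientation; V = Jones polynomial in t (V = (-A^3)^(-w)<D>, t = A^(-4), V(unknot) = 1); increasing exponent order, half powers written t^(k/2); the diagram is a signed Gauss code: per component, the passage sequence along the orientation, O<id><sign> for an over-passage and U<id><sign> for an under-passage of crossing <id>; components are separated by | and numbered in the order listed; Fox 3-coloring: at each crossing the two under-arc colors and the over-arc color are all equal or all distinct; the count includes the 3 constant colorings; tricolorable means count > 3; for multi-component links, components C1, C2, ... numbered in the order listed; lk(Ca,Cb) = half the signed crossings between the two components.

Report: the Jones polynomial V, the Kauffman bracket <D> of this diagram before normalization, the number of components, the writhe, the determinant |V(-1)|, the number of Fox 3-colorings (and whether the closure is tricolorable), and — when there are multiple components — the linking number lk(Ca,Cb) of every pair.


V = -t^-3 + 2t^-2 - 2t^-1 + 3 - 2t + 2t^2 - t^3
<D> = -A^-12 + 2A^-8 - 2A^-4 + 3 - 2A^4 + 2A^8 - A^12 (w = 0)
1 component over 6 crossings, w = 0
3 Fox colorings among 3^6, |V(-1)| = 13: not tricolorable
why: V is palindromic (span 6, det 13): t -> 1/t fixes it; necessary, not sufficient, for amphichirality


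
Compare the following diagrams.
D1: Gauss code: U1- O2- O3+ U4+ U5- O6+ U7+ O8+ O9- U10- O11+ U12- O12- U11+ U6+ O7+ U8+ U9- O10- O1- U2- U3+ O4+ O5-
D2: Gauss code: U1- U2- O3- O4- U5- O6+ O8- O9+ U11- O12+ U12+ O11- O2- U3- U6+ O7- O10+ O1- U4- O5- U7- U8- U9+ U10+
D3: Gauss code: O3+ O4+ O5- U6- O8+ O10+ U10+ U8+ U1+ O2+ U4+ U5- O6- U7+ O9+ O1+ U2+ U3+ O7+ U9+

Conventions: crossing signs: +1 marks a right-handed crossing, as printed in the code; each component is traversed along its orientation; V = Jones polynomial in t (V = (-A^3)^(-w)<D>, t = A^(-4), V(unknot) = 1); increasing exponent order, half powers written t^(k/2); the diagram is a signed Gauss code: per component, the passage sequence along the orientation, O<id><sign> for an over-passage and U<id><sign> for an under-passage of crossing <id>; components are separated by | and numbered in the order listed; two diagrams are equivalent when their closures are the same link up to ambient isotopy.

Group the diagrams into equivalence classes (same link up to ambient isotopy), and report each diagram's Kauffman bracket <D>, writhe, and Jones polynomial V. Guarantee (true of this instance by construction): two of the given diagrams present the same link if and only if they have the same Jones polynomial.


classes: {D1} | {D2} | {D3}
V(D1) = 1  [12 crossings, <D> = 1, w = 0]
V(D2) = -t^-6 + t^-5 - t^-4 + 2t^-3 - t^-2 + t^-1  (w -4, c 12, <D> = A^-8 - A^-4 + 2 - A^4 + A^8 - A^12)
D3 (bracket -A^-6 + A^-2 - A^2 + 2A^6 - A^10 + A^14; 10 crossings at w = +6): V = t - t^2 + 2t^3 - t^4 + t^5 - t^6
note: comparing 3 Jones polynomials yields 3 groups


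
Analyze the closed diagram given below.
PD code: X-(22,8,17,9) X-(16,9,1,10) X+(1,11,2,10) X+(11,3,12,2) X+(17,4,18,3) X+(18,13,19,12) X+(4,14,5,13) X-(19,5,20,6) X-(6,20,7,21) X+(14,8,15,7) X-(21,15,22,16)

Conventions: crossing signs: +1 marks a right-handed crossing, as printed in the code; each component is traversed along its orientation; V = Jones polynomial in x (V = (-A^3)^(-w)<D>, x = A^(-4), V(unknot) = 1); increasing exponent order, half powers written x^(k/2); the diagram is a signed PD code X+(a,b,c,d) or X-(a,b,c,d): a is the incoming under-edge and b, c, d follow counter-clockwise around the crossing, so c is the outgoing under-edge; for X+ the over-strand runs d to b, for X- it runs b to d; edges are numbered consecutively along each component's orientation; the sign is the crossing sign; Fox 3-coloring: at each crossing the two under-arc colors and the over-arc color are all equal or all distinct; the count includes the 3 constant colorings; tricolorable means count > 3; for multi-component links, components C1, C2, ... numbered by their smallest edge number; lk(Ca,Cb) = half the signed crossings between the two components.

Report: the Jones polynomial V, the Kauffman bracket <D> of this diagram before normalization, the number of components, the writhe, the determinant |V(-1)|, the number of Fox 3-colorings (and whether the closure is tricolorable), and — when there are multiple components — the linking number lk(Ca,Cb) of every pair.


Jones polynomial: V(x) = -x^(-3/2) - 2x^(1/2) + x^(3/2) - x^(5/2) + x^(7/2)
<D> = -A^-11 + A^-7 - A^-3 + 2A + A^9; writhe +1
components 2, writhe +1 (11 crossings)
linking number lk(C1,C2) = -1
3-colorings: 9 of 3^11, det 6 — tricolorable
note: the 1 component pair carries total linking -1


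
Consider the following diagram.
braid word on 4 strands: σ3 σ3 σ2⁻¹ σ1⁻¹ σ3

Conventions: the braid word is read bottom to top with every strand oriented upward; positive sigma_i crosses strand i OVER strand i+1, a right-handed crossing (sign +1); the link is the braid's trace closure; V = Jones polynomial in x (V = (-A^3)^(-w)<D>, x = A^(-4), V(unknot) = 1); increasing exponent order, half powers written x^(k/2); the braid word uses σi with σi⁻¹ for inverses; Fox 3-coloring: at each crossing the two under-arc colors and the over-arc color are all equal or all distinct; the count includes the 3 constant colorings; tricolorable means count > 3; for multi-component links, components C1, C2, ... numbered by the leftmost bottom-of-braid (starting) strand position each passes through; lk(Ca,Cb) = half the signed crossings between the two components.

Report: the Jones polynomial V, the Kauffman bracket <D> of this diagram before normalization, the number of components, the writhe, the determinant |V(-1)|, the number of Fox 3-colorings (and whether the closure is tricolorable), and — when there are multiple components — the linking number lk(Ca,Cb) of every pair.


V = x + x^3 - x^4
<D> = A^-13 - A^-9 - A^-1 (w = +1)
1 component over 5 crossings, w = +1
9 Fox colorings among 3^5, |V(-1)| = 3: tricolorable
why: |V(-1)| = 3: so tricolorable, since 3 divides 3


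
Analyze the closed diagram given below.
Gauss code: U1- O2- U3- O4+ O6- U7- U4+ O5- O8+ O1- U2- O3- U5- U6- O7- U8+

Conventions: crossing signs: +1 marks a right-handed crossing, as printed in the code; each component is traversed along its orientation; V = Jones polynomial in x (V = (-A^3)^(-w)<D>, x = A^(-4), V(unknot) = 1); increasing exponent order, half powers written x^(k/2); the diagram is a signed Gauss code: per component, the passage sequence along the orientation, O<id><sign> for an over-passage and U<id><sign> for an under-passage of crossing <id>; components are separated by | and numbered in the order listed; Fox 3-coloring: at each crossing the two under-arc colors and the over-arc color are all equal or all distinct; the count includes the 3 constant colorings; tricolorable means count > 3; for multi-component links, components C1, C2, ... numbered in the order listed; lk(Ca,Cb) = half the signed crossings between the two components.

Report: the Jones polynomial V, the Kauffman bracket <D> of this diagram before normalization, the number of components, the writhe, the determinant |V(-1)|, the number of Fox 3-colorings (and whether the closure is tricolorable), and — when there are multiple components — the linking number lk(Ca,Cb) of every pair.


V(x) = -x^-6 + x^-5 - x^-4 + 2x^-3 - x^-2 + x^-1
bracket: A^-8 - A^-4 + 2 - A^4 + A^8 - A^12, w = -4
1 component, writhe -4, over 8 crossings
det 7, colorings 3 of 3^8 — not tricolorable
observation: det 7 = |V(-1)|; not divisible by 3, so not tricolorable


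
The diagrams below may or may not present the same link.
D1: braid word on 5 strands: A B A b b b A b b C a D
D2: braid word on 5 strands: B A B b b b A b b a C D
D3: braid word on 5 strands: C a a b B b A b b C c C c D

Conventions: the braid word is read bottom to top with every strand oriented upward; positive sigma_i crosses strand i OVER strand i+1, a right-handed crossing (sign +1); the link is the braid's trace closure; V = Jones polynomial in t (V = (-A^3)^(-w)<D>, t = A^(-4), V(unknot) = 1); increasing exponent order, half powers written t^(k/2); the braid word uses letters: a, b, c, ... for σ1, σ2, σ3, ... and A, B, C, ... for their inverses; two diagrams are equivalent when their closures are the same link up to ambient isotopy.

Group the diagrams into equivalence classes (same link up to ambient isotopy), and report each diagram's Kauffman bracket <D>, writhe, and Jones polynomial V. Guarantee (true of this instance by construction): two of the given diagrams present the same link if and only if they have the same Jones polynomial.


grouping into links: {D1, D2} | {D3}
V(D1) = t^-1 - 1 + 2t - 2t^2 + 2t^3 - 2t^4 + t^5  (w 0, c 12, <D> = A^-20 - 2A^-16 + 2A^-12 - 2A^-8 + 2A^-4 - 1 + A^4)
V(D2) = t^-1 - 1 + 2t - 2t^2 + 2t^3 - 2t^4 + t^5  (w 0, c 12, <D> = A^-20 - 2A^-16 + 2A^-12 - 2A^-8 + 2A^-4 - 1 + A^4)
D3 (bracket -A^-18 + A^-14 - A^-10 + 2A^-6 - A^-2 + A^2; 14 crossings at w = +2): V = t - t^2 + 2t^3 - t^4 + t^5 - t^6
why: comparing 3 Jones polynomials yields 2 groups


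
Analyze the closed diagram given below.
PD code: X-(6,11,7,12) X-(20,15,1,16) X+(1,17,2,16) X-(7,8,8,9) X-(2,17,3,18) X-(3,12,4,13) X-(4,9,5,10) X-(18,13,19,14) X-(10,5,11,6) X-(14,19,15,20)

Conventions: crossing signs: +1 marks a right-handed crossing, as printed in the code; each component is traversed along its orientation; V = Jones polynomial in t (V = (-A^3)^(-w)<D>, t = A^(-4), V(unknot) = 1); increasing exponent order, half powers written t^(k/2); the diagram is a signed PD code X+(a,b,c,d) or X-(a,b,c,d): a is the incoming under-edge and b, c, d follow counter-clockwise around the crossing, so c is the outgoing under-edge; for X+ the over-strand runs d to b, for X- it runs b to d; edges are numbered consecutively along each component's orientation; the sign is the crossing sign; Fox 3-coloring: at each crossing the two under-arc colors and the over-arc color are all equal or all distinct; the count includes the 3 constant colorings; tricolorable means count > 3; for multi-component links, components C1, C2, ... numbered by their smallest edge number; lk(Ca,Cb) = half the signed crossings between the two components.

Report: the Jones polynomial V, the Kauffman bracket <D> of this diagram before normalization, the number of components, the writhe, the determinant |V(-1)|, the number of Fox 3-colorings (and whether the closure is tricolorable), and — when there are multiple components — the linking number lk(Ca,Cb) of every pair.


V = t^-8 - 2t^-7 + t^-6 - 2t^-5 + 2t^-4 + t^-2
<D> = A^-16 + 2A^-8 - 2A^-4 + 1 - 2A^4 + A^8 (w = -8)
1 component over 10 crossings, w = -8
27 Fox colorings among 3^10, |V(-1)| = 9: tricolorable
why: |V(-1)| = 9: so tricolorable, since 3 divides 9


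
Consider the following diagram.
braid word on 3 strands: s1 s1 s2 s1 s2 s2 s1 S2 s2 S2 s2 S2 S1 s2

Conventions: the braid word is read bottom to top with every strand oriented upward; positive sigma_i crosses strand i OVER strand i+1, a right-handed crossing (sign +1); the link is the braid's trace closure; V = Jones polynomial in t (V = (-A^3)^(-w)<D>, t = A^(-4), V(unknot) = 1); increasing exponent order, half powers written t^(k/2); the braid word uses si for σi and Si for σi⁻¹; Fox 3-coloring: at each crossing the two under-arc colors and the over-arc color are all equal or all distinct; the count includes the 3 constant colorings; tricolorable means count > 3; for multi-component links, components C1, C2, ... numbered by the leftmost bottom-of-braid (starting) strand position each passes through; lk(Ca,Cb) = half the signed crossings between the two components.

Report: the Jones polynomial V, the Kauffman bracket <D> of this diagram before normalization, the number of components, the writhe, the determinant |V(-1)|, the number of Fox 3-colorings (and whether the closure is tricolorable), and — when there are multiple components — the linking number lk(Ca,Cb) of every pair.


V(t) = t^2 + 2t^4 - 2t^5 + t^6 - 2t^7 + t^8
bracket: A^-14 - 2A^-10 + A^-6 - 2A^-2 + 2A^2 + A^10, w = +6
1 component, writhe +6, over 14 crossings
det 9, colorings 27 of 3^14 — tricolorable
observation: the span of V is 6, forcing >= 6 crossings in any diagram


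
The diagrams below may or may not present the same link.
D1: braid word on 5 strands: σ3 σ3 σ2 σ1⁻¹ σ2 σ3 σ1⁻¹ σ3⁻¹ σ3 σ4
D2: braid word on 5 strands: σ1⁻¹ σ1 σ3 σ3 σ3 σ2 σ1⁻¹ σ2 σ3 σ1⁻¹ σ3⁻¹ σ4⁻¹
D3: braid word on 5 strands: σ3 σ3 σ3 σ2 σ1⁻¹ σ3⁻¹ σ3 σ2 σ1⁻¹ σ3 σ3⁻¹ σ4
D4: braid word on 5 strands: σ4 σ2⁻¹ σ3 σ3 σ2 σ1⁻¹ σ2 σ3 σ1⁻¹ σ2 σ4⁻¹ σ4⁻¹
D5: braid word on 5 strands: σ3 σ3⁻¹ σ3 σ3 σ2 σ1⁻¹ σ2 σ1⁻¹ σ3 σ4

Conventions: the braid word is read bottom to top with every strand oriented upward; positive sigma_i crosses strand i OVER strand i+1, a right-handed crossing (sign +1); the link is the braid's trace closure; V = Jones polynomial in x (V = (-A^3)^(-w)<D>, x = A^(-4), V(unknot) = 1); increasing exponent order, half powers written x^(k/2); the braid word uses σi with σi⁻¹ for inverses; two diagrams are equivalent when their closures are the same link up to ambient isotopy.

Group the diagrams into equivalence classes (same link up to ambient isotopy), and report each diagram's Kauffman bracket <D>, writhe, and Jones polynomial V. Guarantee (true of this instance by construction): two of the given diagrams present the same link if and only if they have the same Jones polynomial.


classes: {D1, D2, D3, D4, D5}
V(D1) = x^-1 - 1 + 2x - 3x^2 + 3x^3 - 2x^4 + 2x^5 - x^6  [10 crossings, <D> = -A^-12 + 2A^-8 - 2A^-4 + 3 - 3A^4 + 2A^8 - A^12 + A^16, w = +4]
D2 (bracket -A^-18 + 2A^-14 - 2A^-10 + 3A^-6 - 3A^-2 + 2A^2 - A^6 + A^10; 12 crossings at w = +2): V = x^-1 - 1 + 2x - 3x^2 + 3x^3 - 2x^4 + 2x^5 - x^6
V(D3) = x^-1 - 1 + 2x - 3x^2 + 3x^3 - 2x^4 + 2x^5 - x^6  [12 crossings, <D> = -A^-12 + 2A^-8 - 2A^-4 + 3 - 3A^4 + 2A^8 - A^12 + A^16, w = +4]
V(D4) = x^-1 - 1 + 2x - 3x^2 + 3x^3 - 2x^4 + 2x^5 - x^6  [12 crossings, <D> = -A^-18 + 2A^-14 - 2A^-10 + 3A^-6 - 3A^-2 + 2A^2 - A^6 + A^10, w = +2]
V(D5) = x^-1 - 1 + 2x - 3x^2 + 3x^3 - 2x^4 + 2x^5 - x^6  (w +4, c 10, <D> = -A^-12 + 2A^-8 - 2A^-4 + 3 - 3A^4 + 2A^8 - A^12 + A^16)
note: all 5 diagrams share one V(x), hence one class


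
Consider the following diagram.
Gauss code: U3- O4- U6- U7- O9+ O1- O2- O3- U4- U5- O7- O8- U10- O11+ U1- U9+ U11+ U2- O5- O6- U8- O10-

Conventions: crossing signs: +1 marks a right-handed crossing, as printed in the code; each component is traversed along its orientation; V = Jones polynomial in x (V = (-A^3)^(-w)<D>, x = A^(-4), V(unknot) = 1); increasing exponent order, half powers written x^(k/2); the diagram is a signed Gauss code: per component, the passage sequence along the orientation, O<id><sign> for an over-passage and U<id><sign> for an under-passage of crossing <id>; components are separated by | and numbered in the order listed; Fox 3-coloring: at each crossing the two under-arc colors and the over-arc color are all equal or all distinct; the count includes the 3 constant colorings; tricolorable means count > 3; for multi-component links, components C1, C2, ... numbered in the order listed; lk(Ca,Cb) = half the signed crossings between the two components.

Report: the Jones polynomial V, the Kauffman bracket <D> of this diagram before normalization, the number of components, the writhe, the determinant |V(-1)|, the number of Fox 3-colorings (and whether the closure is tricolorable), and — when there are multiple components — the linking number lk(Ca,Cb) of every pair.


V(x) = -x^-8 + x^-5 + x^-3
bracket: -A^-9 - A^-1 + A^11, w = -7
1 component, writhe -7, over 11 crossings
det 3, colorings 9 of 3^11 — tricolorable
observation: w = -7 shifts under R1 moves; the (-A^3)^(7) factor cancels that in V


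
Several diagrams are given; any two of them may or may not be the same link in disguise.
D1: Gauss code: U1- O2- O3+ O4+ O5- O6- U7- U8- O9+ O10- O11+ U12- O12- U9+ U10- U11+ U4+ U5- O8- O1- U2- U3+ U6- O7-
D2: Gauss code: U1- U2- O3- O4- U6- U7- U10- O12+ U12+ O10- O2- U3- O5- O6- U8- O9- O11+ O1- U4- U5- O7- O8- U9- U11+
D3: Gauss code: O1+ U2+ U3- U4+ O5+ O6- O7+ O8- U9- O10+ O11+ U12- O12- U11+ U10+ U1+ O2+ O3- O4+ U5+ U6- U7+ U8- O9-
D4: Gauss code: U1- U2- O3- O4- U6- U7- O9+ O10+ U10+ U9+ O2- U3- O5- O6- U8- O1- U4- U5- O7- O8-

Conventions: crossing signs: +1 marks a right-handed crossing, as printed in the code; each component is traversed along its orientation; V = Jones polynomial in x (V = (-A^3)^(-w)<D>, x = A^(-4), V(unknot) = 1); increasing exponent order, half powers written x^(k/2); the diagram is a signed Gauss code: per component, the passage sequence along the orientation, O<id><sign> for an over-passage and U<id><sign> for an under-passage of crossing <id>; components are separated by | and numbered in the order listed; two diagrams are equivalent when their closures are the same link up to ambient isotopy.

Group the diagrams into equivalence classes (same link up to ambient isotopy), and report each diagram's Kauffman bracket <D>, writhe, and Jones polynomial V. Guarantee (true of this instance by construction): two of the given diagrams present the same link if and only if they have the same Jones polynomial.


equivalence classes: {D1} | {D2, D4} | {D3}
D1 (bracket A^-8 + 1 - A^4; 12 crossings at w = -4): V = -x^-4 + x^-3 + x^-1
D2 (bracket A^-12 + A^-4 - A^8; 12 crossings at w = -8): V = -x^-8 + x^-5 + x^-3
D3 (bracket A^6; 12 crossings at w = +2): V = 1
V(D4) = -x^-8 + x^-5 + x^-3  [10 crossings, <D> = A^-6 + A^2 - A^14, w = -6]
key observation: 3 classes among 4 diagrams; unequal V(x) rules out equality


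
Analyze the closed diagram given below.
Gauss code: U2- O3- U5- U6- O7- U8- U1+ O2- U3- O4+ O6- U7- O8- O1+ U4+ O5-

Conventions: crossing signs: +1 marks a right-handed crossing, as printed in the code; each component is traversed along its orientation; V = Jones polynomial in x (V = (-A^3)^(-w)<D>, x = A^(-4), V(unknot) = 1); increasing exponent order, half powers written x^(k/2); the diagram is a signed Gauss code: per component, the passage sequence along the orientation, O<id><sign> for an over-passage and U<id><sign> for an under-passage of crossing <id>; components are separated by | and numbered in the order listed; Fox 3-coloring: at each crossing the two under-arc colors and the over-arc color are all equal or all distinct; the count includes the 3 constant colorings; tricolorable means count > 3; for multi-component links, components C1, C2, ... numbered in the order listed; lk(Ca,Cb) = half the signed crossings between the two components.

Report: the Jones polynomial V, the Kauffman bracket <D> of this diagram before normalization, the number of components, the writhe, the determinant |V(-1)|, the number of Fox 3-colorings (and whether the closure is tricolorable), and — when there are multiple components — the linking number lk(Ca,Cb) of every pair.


V = -x^-6 + x^-5 - x^-4 + 2x^-3 - x^-2 + x^-1
<D> = A^-8 - A^-4 + 2 - A^4 + A^8 - A^12 (w = -4)
1 component over 8 crossings, w = -4
3 Fox colorings among 3^8, |V(-1)| = 7: not tricolorable
why: w = -4 (over 8 crossings) is diagram-only; (-A^3)^(4) removes it from V


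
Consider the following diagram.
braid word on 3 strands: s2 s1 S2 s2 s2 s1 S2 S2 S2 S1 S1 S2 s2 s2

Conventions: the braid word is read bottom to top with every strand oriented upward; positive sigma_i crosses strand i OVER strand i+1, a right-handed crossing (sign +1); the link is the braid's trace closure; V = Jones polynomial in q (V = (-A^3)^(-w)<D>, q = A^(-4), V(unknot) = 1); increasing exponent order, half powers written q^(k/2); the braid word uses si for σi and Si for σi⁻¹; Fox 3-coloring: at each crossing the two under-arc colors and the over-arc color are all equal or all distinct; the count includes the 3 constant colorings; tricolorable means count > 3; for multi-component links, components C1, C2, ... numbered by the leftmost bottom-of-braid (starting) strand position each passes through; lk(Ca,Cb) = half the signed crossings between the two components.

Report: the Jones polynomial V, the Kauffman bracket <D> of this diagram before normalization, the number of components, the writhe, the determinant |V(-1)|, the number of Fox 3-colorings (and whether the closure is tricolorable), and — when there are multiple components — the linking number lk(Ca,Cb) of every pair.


V(q) = -q^-3 + 2q^-2 - 2q^-1 + 3 - 2q + 2q^2 - q^3
bracket: -A^-12 + 2A^-8 - 2A^-4 + 3 - 2A^4 + 2A^8 - A^12, w = 0
1 component, writhe 0, over 14 crossings
det 13, colorings 3 of 3^14 — not tricolorable
observation: the word shrinks to σ2 σ1 σ2 σ1 σ2⁻¹ σ2⁻¹ σ2⁻¹ σ1⁻¹ σ1⁻¹ σ2 after cancelling


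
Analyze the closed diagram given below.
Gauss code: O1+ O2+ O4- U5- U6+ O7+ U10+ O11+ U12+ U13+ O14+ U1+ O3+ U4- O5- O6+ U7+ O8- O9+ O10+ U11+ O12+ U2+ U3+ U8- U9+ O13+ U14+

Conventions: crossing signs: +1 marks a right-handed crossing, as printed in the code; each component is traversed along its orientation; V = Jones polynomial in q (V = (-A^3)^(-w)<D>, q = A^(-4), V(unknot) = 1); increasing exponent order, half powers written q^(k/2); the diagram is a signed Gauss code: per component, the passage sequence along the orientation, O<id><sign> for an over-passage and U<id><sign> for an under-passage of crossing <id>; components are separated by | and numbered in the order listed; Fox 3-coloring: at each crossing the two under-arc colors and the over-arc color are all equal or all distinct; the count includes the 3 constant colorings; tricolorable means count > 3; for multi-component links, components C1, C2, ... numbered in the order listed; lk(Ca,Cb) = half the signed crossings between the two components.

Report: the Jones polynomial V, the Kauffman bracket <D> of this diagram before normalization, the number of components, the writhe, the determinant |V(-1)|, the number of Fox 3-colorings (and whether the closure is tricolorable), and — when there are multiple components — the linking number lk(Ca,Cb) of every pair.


V = q^3 + q^5 - q^6 + q^7 - q^8 + q^9 - q^10
<D> = -A^-16 + A^-12 - A^-8 + A^-4 - 1 + A^4 + A^12 (w = +8)
1 component over 14 crossings, w = +8
3 Fox colorings among 3^14, |V(-1)| = 7: not tricolorable
why: det 7 = |V(-1)|; not divisible by 3, so not tricolorable


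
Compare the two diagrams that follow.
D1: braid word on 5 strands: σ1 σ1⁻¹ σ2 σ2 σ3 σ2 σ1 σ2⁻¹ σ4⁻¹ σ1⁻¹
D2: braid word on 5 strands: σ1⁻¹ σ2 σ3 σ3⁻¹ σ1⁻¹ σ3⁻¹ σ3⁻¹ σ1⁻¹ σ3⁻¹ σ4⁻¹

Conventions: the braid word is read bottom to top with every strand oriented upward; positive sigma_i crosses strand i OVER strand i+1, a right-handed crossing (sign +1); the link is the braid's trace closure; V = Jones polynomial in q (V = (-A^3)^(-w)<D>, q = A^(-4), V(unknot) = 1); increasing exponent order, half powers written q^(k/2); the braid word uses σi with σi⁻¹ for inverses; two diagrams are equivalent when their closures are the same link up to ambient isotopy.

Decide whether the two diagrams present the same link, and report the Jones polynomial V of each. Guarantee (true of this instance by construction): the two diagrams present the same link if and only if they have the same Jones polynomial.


equivalent: no
D1 (bracket -A^-10 + A^-6 + A^2; 10 crossings at w = +2): V = q + q^3 - q^4
V(D2) = q^-8 - 2q^-7 + q^-6 - 2q^-5 + 2q^-4 + q^-2  (w -6, c 10, <D> = A^-10 + 2A^-2 - 2A^2 + A^6 - 2A^10 + A^14)
key observation: comparing 2 Jones polynomials yields 2 groups


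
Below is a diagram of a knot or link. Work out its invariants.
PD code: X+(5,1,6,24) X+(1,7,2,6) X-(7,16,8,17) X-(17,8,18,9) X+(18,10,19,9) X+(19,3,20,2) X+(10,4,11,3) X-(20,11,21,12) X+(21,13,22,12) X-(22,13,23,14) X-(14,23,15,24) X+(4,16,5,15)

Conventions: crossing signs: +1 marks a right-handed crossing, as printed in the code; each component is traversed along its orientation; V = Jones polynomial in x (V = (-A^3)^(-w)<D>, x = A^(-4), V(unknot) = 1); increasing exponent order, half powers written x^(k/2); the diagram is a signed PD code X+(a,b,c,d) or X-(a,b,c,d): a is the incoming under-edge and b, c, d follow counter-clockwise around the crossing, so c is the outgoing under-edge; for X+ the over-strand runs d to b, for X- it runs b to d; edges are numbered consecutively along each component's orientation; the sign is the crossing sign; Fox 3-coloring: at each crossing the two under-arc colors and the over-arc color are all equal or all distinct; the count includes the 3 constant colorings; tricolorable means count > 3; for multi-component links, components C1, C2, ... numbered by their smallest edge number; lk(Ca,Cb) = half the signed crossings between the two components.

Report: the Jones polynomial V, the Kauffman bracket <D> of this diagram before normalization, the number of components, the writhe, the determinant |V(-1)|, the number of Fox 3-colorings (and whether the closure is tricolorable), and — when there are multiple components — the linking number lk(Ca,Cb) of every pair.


Jones polynomial: V(x) = -x^-1 + 2 - x + 2x^2 - x^3 + x^4 - x^5
<D> = -A^-14 + A^-10 - A^-6 + 2A^-2 - A^2 + 2A^6 - A^10; writhe +2
components 1, writhe +2 (12 crossings)
3-colorings: 9 of 3^12, det 9 — tricolorable
note: det 9 = |V(-1)|; divisible by 3, so tricolorable


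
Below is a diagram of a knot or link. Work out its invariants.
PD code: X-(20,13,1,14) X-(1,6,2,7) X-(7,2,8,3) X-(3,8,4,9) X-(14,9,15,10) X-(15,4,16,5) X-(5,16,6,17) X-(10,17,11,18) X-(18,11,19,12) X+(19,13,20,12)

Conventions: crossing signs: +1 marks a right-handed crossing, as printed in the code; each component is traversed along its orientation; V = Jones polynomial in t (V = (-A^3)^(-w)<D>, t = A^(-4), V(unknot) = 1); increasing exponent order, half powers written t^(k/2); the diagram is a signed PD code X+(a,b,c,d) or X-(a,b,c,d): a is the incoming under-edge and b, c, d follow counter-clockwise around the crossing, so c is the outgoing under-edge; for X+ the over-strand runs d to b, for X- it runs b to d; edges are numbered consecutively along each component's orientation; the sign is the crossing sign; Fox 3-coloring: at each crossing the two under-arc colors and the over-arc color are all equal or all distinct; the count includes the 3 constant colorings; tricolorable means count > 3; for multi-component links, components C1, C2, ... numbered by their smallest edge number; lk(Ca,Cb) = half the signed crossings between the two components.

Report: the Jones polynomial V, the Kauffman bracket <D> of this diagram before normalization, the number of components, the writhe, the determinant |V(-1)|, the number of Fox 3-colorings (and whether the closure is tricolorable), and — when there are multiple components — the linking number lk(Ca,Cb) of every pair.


Jones polynomial: V(t) = -t^-8 + t^-5 + t^-3
<D> = A^-12 + A^-4 - A^8; writhe -8
components 1, writhe -8 (10 crossings)
3-colorings: 9 of 3^10, det 3 — tricolorable
note: the span of V is 5, forcing >= 5 crossings in any diagram


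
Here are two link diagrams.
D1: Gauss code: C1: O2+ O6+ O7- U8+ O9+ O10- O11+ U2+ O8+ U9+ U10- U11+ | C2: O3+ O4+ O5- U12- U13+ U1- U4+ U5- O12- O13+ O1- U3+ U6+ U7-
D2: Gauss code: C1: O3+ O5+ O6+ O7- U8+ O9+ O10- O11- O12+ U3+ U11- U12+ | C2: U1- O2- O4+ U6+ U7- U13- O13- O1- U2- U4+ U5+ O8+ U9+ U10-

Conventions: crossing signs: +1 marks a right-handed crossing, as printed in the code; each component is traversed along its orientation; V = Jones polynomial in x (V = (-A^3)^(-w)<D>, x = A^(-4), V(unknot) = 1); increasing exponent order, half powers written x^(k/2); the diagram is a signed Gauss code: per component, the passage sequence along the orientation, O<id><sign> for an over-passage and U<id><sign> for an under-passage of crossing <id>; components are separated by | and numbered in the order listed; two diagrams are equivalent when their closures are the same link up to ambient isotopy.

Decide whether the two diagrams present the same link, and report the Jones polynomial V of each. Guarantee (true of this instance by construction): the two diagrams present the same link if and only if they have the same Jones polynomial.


equivalent: no
D1 (bracket -A^-9 + A^-1 + A^3 + A^7; 13 crossings at w = +3): V = -x^(1/2) - x^(3/2) - x^(5/2) + x^(9/2)
V(D2) = -x^(1/2) - x^(5/2)  [13 crossings, <D> = A^-7 + A, w = +1]
observation: 2 values of V(x) split the 2 diagrams


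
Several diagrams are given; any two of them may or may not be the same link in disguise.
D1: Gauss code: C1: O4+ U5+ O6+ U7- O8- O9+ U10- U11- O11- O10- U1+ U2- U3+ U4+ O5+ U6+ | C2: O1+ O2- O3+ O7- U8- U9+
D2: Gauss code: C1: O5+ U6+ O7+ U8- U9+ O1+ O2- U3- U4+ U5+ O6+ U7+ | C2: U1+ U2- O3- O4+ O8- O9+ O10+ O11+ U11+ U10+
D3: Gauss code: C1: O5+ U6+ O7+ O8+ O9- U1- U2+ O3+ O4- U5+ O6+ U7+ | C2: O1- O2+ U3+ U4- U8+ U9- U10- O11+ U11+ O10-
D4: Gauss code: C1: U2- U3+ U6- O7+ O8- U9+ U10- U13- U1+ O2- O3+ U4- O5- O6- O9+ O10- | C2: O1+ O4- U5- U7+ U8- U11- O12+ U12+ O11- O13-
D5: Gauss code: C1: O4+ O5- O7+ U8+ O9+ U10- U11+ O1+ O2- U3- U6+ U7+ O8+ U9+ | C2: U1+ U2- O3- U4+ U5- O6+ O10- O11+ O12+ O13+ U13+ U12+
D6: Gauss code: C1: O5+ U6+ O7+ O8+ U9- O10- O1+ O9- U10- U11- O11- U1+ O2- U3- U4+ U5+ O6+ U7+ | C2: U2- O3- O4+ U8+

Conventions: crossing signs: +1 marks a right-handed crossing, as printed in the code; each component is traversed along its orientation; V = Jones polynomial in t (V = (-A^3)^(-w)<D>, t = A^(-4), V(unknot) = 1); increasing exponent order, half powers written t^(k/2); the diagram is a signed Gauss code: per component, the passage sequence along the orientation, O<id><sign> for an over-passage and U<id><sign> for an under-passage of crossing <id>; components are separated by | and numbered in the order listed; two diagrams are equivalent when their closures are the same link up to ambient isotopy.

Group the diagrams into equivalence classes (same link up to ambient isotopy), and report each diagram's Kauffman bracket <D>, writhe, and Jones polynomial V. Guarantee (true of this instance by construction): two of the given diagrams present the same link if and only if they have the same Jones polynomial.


equivalence classes: {D1, D2, D3, D5, D6} | {D4}
D1 (bracket -A^-15 + A^-7 + A^-3 + A; 11 crossings at w = +1): V = -t^(1/2) - t^(3/2) - t^(5/2) + t^(9/2)
V(D2) = -t^(1/2) - t^(3/2) - t^(5/2) + t^(9/2)  (w +5, c 11, <D> = -A^-3 + A^5 + A^9 + A^13)
V(D3) = -t^(1/2) - t^(3/2) - t^(5/2) + t^(9/2)  [11 crossings, <D> = -A^-9 + A^-1 + A^3 + A^7, w = +3]
V(D4) = -t^(-5/2) - t^(-1/2)  (w -3, c 13, <D> = A^-7 + A)
V(D5) = -t^(1/2) - t^(3/2) - t^(5/2) + t^(9/2)  (w +5, c 13, <D> = -A^-3 + A^5 + A^9 + A^13)
V(D6) = -t^(1/2) - t^(3/2) - t^(5/2) + t^(9/2)  [11 crossings, <D> = -A^-15 + A^-7 + A^-3 + A, w = +1]
key observation: V(t) takes 2 values over 6 diagrams, fixing the grouping
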